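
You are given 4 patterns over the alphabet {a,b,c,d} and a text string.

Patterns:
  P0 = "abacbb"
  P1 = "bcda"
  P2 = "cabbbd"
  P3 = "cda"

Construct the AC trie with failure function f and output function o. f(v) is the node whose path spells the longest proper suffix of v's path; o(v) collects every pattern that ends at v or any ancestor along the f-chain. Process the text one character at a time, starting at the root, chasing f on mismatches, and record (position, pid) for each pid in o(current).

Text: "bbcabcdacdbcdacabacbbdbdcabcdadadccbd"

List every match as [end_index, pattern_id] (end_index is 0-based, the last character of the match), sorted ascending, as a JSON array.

Construct AC machine:
Trie nodes:
  0='ε' goto a→1 b→7 c→11
  1='a' goto b→2
  2='ab' goto a→3
  3='aba' goto c→4
  4='abac' goto b→5
  5='abacb' goto b→6
  6='abacbb' goto ·  ←P0
  7='b' goto c→8
  8='bc' goto d→9
  9='bcd' goto a→10
  10='bcda' goto ·  ←P1
  11='c' goto a→12 d→17
  12='ca' goto b→13
  13='cab' goto b→14
  14='cabb' goto b→15
  15='cabbb' goto d→16
  16='cabbbd' goto ·  ←P2
  17='cd' goto a→18
  18='cda' goto ·  ←P3

Failure links (BFS by depth):
  fail(1) 'a': from fail(0)=0 chase 'a': 0 ⇒ 0;  out=∅∪out(0)=∅
  fail(7) 'b': from fail(0)=0 chase 'b': 0 ⇒ 0;  out=∅∪out(0)=∅
  fail(11) 'c': from fail(0)=0 chase 'c': 0 ⇒ 0;  out=∅∪out(0)=∅
  fail(2) 'ab': from fail(1)=0 chase 'b': 0 ⇒ 7;  out=∅∪out(7)=∅
  fail(8) 'bc': from fail(7)=0 chase 'c': 0 ⇒ 11;  out=∅∪out(11)=∅
  fail(12) 'ca': from fail(11)=0 chase 'a': 0 ⇒ 1;  out=∅∪out(1)=∅
  fail(17) 'cd': from fail(11)=0 chase 'd': 0 ⇒ 0;  out=∅∪out(0)=∅
  fail(3) 'aba': from fail(2)=7 chase 'a': 7→0 ⇒ 1;  out=∅∪out(1)=∅
  fail(9) 'bcd': from fail(8)=11 chase 'd': 11 ⇒ 17;  out=∅∪out(17)=∅
  fail(13) 'cab': from fail(12)=1 chase 'b': 1 ⇒ 2;  out=∅∪out(2)=∅
  fail(18) 'cda': from fail(17)=0 chase 'a': 0 ⇒ 1;  out={3}∪out(1)={3}
  fail(4) 'abac': from fail(3)=1 chase 'c': 1→0 ⇒ 11;  out=∅∪out(11)=∅
  fail(10) 'bcda': from fail(9)=17 chase 'a': 17 ⇒ 18;  out={1}∪out(18)={1,3}
  fail(14) 'cabb': from fail(13)=2 chase 'b': 2→7→0 ⇒ 7;  out=∅∪out(7)=∅
  fail(5) 'abacb': from fail(4)=11 chase 'b': 11→0 ⇒ 7;  out=∅∪out(7)=∅
  fail(15) 'cabbb': from fail(14)=7 chase 'b': 7→0 ⇒ 7;  out=∅∪out(7)=∅
  fail(6) 'abacbb': from fail(5)=7 chase 'b': 7→0 ⇒ 7;  out={0}∪out(7)={0}
  fail(16) 'cabbbd': from fail(15)=7 chase 'd': 7→0 ⇒ 0;  out={2}∪out(0)={2}

Scan:
pos 0 'b': at 7
pos 1 'b': at 7 (via fail)
pos 2 'c': at 8
pos 3 'a': at 12 (via fail)
pos 4 'b': at 13
pos 5 'c': at 8 (via fail)
pos 6 'd': at 9
pos 7 'a': at 10  → match P1@[4:7],P3@[5:7]
pos 8 'c': at 11 (via fail)
pos 9 'd': at 17
pos 10 'b': at 7 (via fail)
pos 11 'c': at 8
pos 12 'd': at 9
pos 13 'a': at 10  → match P1@[10:13],P3@[11:13]
pos 14 'c': at 11 (via fail)
pos 15 'a': at 12
pos 16 'b': at 13
pos 17 'a': at 3 (via fail)
pos 18 'c': at 4
pos 19 'b': at 5
pos 20 'b': at 6  → match P0@[15:20]
pos 21 'd': at 0 (via fail)
pos 22 'b': at 7
pos 23 'd': at 0 (via fail)
pos 24 'c': at 11
pos 25 'a': at 12
pos 26 'b': at 13
pos 27 'c': at 8 (via fail)
pos 28 'd': at 9
pos 29 'a': at 10  → match P1@[26:29],P3@[27:29]
pos 30 'd': at 0 (via fail)
pos 31 'a': at 1
pos 32 'd': at 0 (via fail)
pos 33 'c': at 11
pos 34 'c': at 11 (via fail)
pos 35 'b': at 7 (via fail)
pos 36 'd': at 0 (via fail)

All matches (sorted): [[7,1],[7,3],[13,1],[13,3],[20,0],[29,1],[29,3]]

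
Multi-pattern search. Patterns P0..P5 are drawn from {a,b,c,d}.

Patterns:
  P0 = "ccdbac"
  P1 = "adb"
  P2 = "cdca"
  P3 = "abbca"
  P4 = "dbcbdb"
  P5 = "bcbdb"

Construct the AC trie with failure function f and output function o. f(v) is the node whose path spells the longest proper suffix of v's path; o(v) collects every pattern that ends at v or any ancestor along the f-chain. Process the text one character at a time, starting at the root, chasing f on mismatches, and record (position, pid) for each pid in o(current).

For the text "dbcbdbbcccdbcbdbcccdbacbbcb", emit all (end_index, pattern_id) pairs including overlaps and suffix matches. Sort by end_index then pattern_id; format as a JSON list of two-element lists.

Build automaton:
Trie nodes:
  n0 'ε': a→7 b→23 c→1 d→17
  n1 'c': c→2 d→10
  n2 'cc': d→3
  n3 'ccd': b→4
  n4 'ccdb': a→5
  n5 'ccdba': c→6
  n6 'ccdbac': ·  ←P0
  n7 'a': b→13 d→8
  n8 'ad': b→9
  n9 'adb': ·  ←P1
  n10 'cd': c→11
  n11 'cdc': a→12
  n12 'cdca': ·  ←P2
  n13 'ab': b→14
  n14 'abb': c→15
  n15 'abbc': a→16
  n16 'abbca': ·  ←P3
  n17 'd': b→18
  n18 'db': c→19
  n19 'dbc': b→20
  n20 'dbcb': d→21
  n21 'dbcbd': b→22
  n22 'dbcbdb': ·  ←P4
  n23 'b': c→24
  n24 'bc': b→25
  n25 'bcb': d→26
  n26 'bcbd': b→27
  n27 'bcbdb': ·  ←P5

Failure links (BFS by depth):
  n1('c'): parent n0 fail=0; on 'c' 0 → fail=0;  out ∅∪∅=∅
  n7('a'): parent n0 fail=0; on 'a' 0 → fail=0;  out ∅∪∅=∅
  n17('d'): parent n0 fail=0; on 'd' 0 → fail=0;  out ∅∪∅=∅
  n23('b'): parent n0 fail=0; on 'b' 0 → fail=0;  out ∅∪∅=∅
  n2('cc'): parent n1 fail=0; on 'c' 0 → fail=1;  out ∅∪∅=∅
  n8('ad'): parent n7 fail=0; on 'd' 0 → fail=17;  out ∅∪∅=∅
  n10('cd'): parent n1 fail=0; on 'd' 0 → fail=17;  out ∅∪∅=∅
  n13('ab'): parent n7 fail=0; on 'b' 0 → fail=23;  out ∅∪∅=∅
  n18('db'): parent n17 fail=0; on 'b' 0 → fail=23;  out ∅∪∅=∅
  n24('bc'): parent n23 fail=0; on 'c' 0 → fail=1;  out ∅∪∅=∅
  n3('ccd'): parent n2 fail=1; on 'd' 1 → fail=10;  out ∅∪∅=∅
  n9('adb'): parent n8 fail=17; on 'b' 17 → fail=18;  out {1}∪∅={1}
  n11('cdc'): parent n10 fail=17; on 'c' 17→0 → fail=1;  out ∅∪∅=∅
  n14('abb'): parent n13 fail=23; on 'b' 23→0 → fail=23;  out ∅∪∅=∅
  n19('dbc'): parent n18 fail=23; on 'c' 23 → fail=24;  out ∅∪∅=∅
  n25('bcb'): parent n24 fail=1; on 'b' 1→0 → fail=23;  out ∅∪∅=∅
  n4('ccdb'): parent n3 fail=10; on 'b' 10→17 → fail=18;  out ∅∪∅=∅
  n12('cdca'): parent n11 fail=1; on 'a' 1→0 → fail=7;  out {2}∪∅={2}
  n15('abbc'): parent n14 fail=23; on 'c' 23 → fail=24;  out ∅∪∅=∅
  n20('dbcb'): parent n19 fail=24; on 'b' 24 → fail=25;  out ∅∪∅=∅
  n26('bcbd'): parent n25 fail=23; on 'd' 23→0 → fail=17;  out ∅∪∅=∅
  n5('ccdba'): parent n4 fail=18; on 'a' 18→23→0 → fail=7;  out ∅∪∅=∅
  n16('abbca'): parent n15 fail=24; on 'a' 24→1→0 → fail=7;  out {3}∪∅={3}
  n21('dbcbd'): parent n20 fail=25; on 'd' 25 → fail=26;  out ∅∪∅=∅
  n27('bcbdb'): parent n26 fail=17; on 'b' 17 → fail=18;  out {5}∪∅={5}
  n6('ccdbac'): parent n5 fail=7; on 'c' 7→0 → fail=1;  out {0}∪∅={0}
  n22('dbcbdb'): parent n21 fail=26; on 'b' 26 → fail=27;  out {4}∪{5}={4,5}

Text stream:
pos 0 'd': at 17
pos 1 'b': at 18
pos 2 'c': at 19
pos 3 'b': at 20
pos 4 'd': at 21
pos 5 'b': at 22  emit P4@[0:5],P5@[1:5]
pos 6 'b': at 23 (fail-walked)
pos 7 'c': at 24
pos 8 'c': at 2 (fail-walked)
pos 9 'c': at 2 (fail-walked)
pos 10 'd': at 3
pos 11 'b': at 4
pos 12 'c': at 19 (fail-walked)
pos 13 'b': at 20
pos 14 'd': at 21
pos 15 'b': at 22  emit P4@[10:15],P5@[11:15]
pos 16 'c': at 19 (fail-walked)
pos 17 'c': at 2 (fail-walked)
pos 18 'c': at 2 (fail-walked)
pos 19 'd': at 3
pos 20 'b': at 4
pos 21 'a': at 5
pos 22 'c': at 6  emit P0@[17:22]
pos 23 'b': at 23 (fail-walked)
pos 24 'b': at 23 (fail-walked)
pos 25 'c': at 24
pos 26 'b': at 25

Result: [[5,4],[5,5],[15,4],[15,5],[22,0]]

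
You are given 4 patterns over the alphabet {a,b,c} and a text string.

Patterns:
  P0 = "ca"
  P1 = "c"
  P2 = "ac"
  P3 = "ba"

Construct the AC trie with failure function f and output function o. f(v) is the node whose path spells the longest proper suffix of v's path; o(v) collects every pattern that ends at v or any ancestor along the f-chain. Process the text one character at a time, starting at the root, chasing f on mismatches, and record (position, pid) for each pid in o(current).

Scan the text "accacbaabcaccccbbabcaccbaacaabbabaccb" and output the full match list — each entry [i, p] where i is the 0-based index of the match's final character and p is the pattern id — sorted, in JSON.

Construct AC machine:
Trie (insert patterns):
  n0 'ε': a→3 b→5 c→1
  n1 'c': a→2  [P1 ends]
  n2 'ca': ·  [P0 ends]
  n3 'a': c→4
  n4 'ac': ·  [P2 ends]
  n5 'b': a→6
  n6 'ba': ·  [P3 ends]

BFS fail/out derivation:
  fail(1) 'c': from fail(0)=0 chase 'c': 0 ⇒ 0;  out={1}∪out(0)={1}
  fail(3) 'a': from fail(0)=0 chase 'a': 0 ⇒ 0;  out=∅∪out(0)=∅
  fail(5) 'b': from fail(0)=0 chase 'b': 0 ⇒ 0;  out=∅∪out(0)=∅
  fail(2) 'ca': from fail(1)=0 chase 'a': 0 ⇒ 3;  out={0}∪out(3)={0}
  fail(4) 'ac': from fail(3)=0 chase 'c': 0 ⇒ 1;  out={2}∪out(1)={1,2}
  fail(6) 'ba': from fail(5)=0 chase 'a': 0 ⇒ 3;  out={3}∪out(3)={3}

Run:
i=0 'a': node 0→3
i=1 'c': node 3→4  ** P1@[1:1],P2@[0:1]
i=2 'c': node 4→1 (fail-walked)  ** P1@[2:2]
i=3 'a': node 1→2  ** P0@[2:3]
i=4 'c': node 2→4 (fail-walked)  ** P1@[4:4],P2@[3:4]
i=5 'b': node 4→5 (fail-walked)
i=6 'a': node 5→6  ** P3@[5:6]
i=7 'a': node 6→3 (fail-walked)
i=8 'b': node 3→5 (fail-walked)
i=9 'c': node 5→1 (fail-walked)  ** P1@[9:9]
i=10 'a': node 1→2  ** P0@[9:10]
i=11 'c': node 2→4 (fail-walked)  ** P1@[11:11],P2@[10:11]
i=12 'c': node 4→1 (fail-walked)  ** P1@[12:12]
i=13 'c': node 1→1 (fail-walked)  ** P1@[13:13]
i=14 'c': node 1→1 (fail-walked)  ** P1@[14:14]
i=15 'b': node 1→5 (fail-walked)
i=16 'b': node 5→5 (fail-walked)
i=17 'a': node 5→6  ** P3@[16:17]
i=18 'b': node 6→5 (fail-walked)
i=19 'c': node 5→1 (fail-walked)  ** P1@[19:19]
i=20 'a': node 1→2  ** P0@[19:20]
i=21 'c': node 2→4 (fail-walked)  ** P1@[21:21],P2@[20:21]
i=22 'c': node 4→1 (fail-walked)  ** P1@[22:22]
i=23 'b': node 1→5 (fail-walked)
i=24 'a': node 5→6  ** P3@[23:24]
i=25 'a': node 6→3 (fail-walked)
i=26 'c': node 3→4  ** P1@[26:26],P2@[25:26]
i=27 'a': node 4→2 (fail-walked)  ** P0@[26:27]
i=28 'a': node 2→3 (fail-walked)
i=29 'b': node 3→5 (fail-walked)
i=30 'b': node 5→5 (fail-walked)
i=31 'a': node 5→6  ** P3@[30:31]
i=32 'b': node 6→5 (fail-walked)
i=33 'a': node 5→6  ** P3@[32:33]
i=34 'c': node 6→4 (fail-walked)  ** P1@[34:34],P2@[33:34]
i=35 'c': node 4→1 (fail-walked)  ** P1@[35:35]
i=36 'b': node 1→5 (fail-walked)

Matches: [[1,1],[1,2],[2,1],[3,0],[4,1],[4,2],[6,3],[9,1],[10,0],[11,1],[11,2],[12,1],[13,1],[14,1],[17,3],[19,1],[20,0],[21,1],[21,2],[22,1],[24,3],[26,1],[26,2],[27,0],[31,3],[33,3],[34,1],[34,2],[35,1]]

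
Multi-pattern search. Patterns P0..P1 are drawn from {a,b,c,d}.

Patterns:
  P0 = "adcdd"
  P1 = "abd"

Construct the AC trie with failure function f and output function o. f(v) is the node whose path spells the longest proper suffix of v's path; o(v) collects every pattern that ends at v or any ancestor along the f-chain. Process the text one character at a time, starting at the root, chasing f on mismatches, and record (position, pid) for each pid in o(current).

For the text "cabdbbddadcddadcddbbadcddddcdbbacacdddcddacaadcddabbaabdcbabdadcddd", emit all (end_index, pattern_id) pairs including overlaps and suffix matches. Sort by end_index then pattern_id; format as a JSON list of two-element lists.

Construct AC machine:
Trie nodes:
  n0 'ε': a→1
  n1 'a': b→6 d→2
  n2 'ad': c→3
  n3 'adc': d→4
  n4 'adcd': d→5
  n5 'adcdd': ·  [P0 ends]
  n6 'ab': d→7
  n7 'abd': ·  [P1 ends]

BFS fail/out derivation:
  n1('a'): parent n0 fail=0; on 'a' 0 → fail=0;  out ∅∪∅=∅
  n2('ad'): parent n1 fail=0; on 'd' 0 → fail=0;  out ∅∪∅=∅
  n6('ab'): parent n1 fail=0; on 'b' 0 → fail=0;  out ∅∪∅=∅
  n3('adc'): parent n2 fail=0; on 'c' 0 → fail=0;  out ∅∪∅=∅
  n7('abd'): parent n6 fail=0; on 'd' 0 → fail=0;  out {1}∪∅={1}
  n4('adcd'): parent n3 fail=0; on 'd' 0 → fail=0;  out ∅∪∅=∅
  n5('adcdd'): parent n4 fail=0; on 'd' 0 → fail=0;  out {0}∪∅={0}

Text stream:
i=0 'c': node 0→0
i=1 'a': node 0→1
i=2 'b': node 1→6
i=3 'd': node 6→7  emit P1@[1:3]
i=4 'b': node 7→0 ·f
i=5 'b': node 0→0
i=6 'd': node 0→0
i=7 'd': node 0→0
i=8 'a': node 0→1
i=9 'd': node 1→2
i=10 'c': node 2→3
i=11 'd': node 3→4
i=12 'd': node 4→5  emit P0@[8:12]
i=13 'a': node 5→1 ·f
i=14 'd': node 1→2
i=15 'c': node 2→3
i=16 'd': node 3→4
i=17 'd': node 4→5  emit P0@[13:17]
i=18 'b': node 5→0 ·f
i=19 'b': node 0→0
i=20 'a': node 0→1
i=21 'd': node 1→2
i=22 'c': node 2→3
i=23 'd': node 3→4
i=24 'd': node 4→5  emit P0@[20:24]
i=25 'd': node 5→0 ·f
i=26 'd': node 0→0
i=27 'c': node 0→0
i=28 'd': node 0→0
i=29 'b': node 0→0
i=30 'b': node 0→0
i=31 'a': node 0→1
i=32 'c': node 1→0 ·f
i=33 'a': node 0→1
i=34 'c': node 1→0 ·f
i=35 'd': node 0→0
i=36 'd': node 0→0
i=37 'd': node 0→0
i=38 'c': node 0→0
i=39 'd': node 0→0
i=40 'd': node 0→0
i=41 'a': node 0→1
i=42 'c': node 1→0 ·f
i=43 'a': node 0→1
i=44 'a': node 1→1 ·f
i=45 'd': node 1→2
i=46 'c': node 2→3
i=47 'd': node 3→4
i=48 'd': node 4→5  emit P0@[44:48]
i=49 'a': node 5→1 ·f
i=50 'b': node 1→6
i=51 'b': node 6→0 ·f
i=52 'a': node 0→1
i=53 'a': node 1→1 ·f
i=54 'b': node 1→6
i=55 'd': node 6→7  emit P1@[53:55]
i=56 'c': node 7→0 ·f
i=57 'b': node 0→0
i=58 'a': node 0→1
i=59 'b': node 1→6
i=60 'd': node 6→7  emit P1@[58:60]
i=61 'a': node 7→1 ·f
i=62 'd': node 1→2
i=63 'c': node 2→3
i=64 'd': node 3→4
i=65 'd': node 4→5  emit P0@[61:65]
i=66 'd': node 5→0 ·f

All matches (sorted): [[3,1],[12,0],[17,0],[24,0],[48,0],[55,1],[60,1],[65,0]]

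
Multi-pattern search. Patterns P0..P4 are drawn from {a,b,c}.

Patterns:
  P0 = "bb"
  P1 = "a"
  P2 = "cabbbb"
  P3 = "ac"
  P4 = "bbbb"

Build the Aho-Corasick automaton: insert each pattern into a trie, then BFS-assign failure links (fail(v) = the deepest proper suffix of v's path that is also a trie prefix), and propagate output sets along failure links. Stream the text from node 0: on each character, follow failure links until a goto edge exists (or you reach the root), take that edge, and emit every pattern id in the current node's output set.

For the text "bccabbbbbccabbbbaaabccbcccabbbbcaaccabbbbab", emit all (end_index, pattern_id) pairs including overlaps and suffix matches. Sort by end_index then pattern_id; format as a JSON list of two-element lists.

Construct AC machine:
Trie (insert patterns):
  0='ε' goto a→3 b→1 c→4
  1='b' goto b→2
  2='bb' goto b→11  [P0 ends]
  3='a' goto c→10  [P1 ends]
  4='c' goto a→5
  5='ca' goto b→6
  6='cab' goto b→7
  7='cabb' goto b→8
  8='cabbb' goto b→9
  9='cabbbb' goto ·  [P2 ends]
  10='ac' goto ·  [P3 ends]
  11='bbb' goto b→12
  12='bbbb' goto ·  [P4 ends]

Failure links (BFS by depth):
  n1('b'): parent n0 fail=0; on 'b' 0 → fail=0;  out ∅∪∅=∅
  n3('a'): parent n0 fail=0; on 'a' 0 → fail=0;  out {1}∪∅={1}
  n4('c'): parent n0 fail=0; on 'c' 0 → fail=0;  out ∅∪∅=∅
  n2('bb'): parent n1 fail=0; on 'b' 0 → fail=1;  out {0}∪∅={0}
  n5('ca'): parent n4 fail=0; on 'a' 0 → fail=3;  out ∅∪{1}={1}
  n10('ac'): parent n3 fail=0; on 'c' 0 → fail=4;  out {3}∪∅={3}
  n6('cab'): parent n5 fail=3; on 'b' 3→0 → fail=1;  out ∅∪∅=∅
  n11('bbb'): parent n2 fail=1; on 'b' 1 → fail=2;  out ∅∪{0}={0}
  n7('cabb'): parent n6 fail=1; on 'b' 1 → fail=2;  out ∅∪{0}={0}
  n12('bbbb'): parent n11 fail=2; on 'b' 2 → fail=11;  out {4}∪{0}={0,4}
  n8('cabbb'): parent n7 fail=2; on 'b' 2 → fail=11;  out ∅∪{0}={0}
  n9('cabbbb'): parent n8 fail=11; on 'b' 11 → fail=12;  out {2}∪{0,4}={0,2,4}

Scan:
[0] read 'b'  n0⇒n1
[1] read 'c'  n1⇒n4 ·f
[2] read 'c'  n4⇒n4 ·f
[3] read 'a'  n4⇒n5  → match P1@[3:3]
[4] read 'b'  n5⇒n6
[5] read 'b'  n6⇒n7  → match P0@[4:5]
[6] read 'b'  n7⇒n8  → match P0@[5:6]
[7] read 'b'  n8⇒n9  → match P0@[6:7],P2@[2:7],P4@[4:7]
[8] read 'b'  n9⇒n12 ·f  → match P0@[7:8],P4@[5:8]
[9] read 'c'  n12⇒n4 ·f
[10] read 'c'  n4⇒n4 ·f
[11] read 'a'  n4⇒n5  → match P1@[11:11]
[12] read 'b'  n5⇒n6
[13] read 'b'  n6⇒n7  → match P0@[12:13]
[14] read 'b'  n7⇒n8  → match P0@[13:14]
[15] read 'b'  n8⇒n9  → match P0@[14:15],P2@[10:15],P4@[12:15]
[16] read 'a'  n9⇒n3 ·f  → match P1@[16:16]
[17] read 'a'  n3⇒n3 ·f  → match P1@[17:17]
[18] read 'a'  n3⇒n3 ·f  → match P1@[18:18]
[19] read 'b'  n3⇒n1 ·f
[20] read 'c'  n1⇒n4 ·f
[21] read 'c'  n4⇒n4 ·f
[22] read 'b'  n4⇒n1 ·f
[23] read 'c'  n1⇒n4 ·f
[24] read 'c'  n4⇒n4 ·f
[25] read 'c'  n4⇒n4 ·f
[26] read 'a'  n4⇒n5  → match P1@[26:26]
[27] read 'b'  n5⇒n6
[28] read 'b'  n6⇒n7  → match P0@[27:28]
[29] read 'b'  n7⇒n8  → match P0@[28:29]
[30] read 'b'  n8⇒n9  → match P0@[29:30],P2@[25:30],P4@[27:30]
[31] read 'c'  n9⇒n4 ·f
[32] read 'a'  n4⇒n5  → match P1@[32:32]
[33] read 'a'  n5⇒n3 ·f  → match P1@[33:33]
[34] read 'c'  n3⇒n10  → match P3@[33:34]
[35] read 'c'  n10⇒n4 ·f
[36] read 'a'  n4⇒n5  → match P1@[36:36]
[37] read 'b'  n5⇒n6
[38] read 'b'  n6⇒n7  → match P0@[37:38]
[39] read 'b'  n7⇒n8  → match P0@[38:39]
[40] read 'b'  n8⇒n9  → match P0@[39:40],P2@[35:40],P4@[37:40]
[41] read 'a'  n9⇒n3 ·f  → match P1@[41:41]
[42] read 'b'  n3⇒n1 ·f

Matches: [[3,1],[5,0],[6,0],[7,0],[7,2],[7,4],[8,0],[8,4],[11,1],[13,0],[14,0],[15,0],[15,2],[15,4],[16,1],[17,1],[18,1],[26,1],[28,0],[29,0],[30,0],[30,2],[30,4],[32,1],[33,1],[34,3],[36,1],[38,0],[39,0],[40,0],[40,2],[40,4],[41,1]]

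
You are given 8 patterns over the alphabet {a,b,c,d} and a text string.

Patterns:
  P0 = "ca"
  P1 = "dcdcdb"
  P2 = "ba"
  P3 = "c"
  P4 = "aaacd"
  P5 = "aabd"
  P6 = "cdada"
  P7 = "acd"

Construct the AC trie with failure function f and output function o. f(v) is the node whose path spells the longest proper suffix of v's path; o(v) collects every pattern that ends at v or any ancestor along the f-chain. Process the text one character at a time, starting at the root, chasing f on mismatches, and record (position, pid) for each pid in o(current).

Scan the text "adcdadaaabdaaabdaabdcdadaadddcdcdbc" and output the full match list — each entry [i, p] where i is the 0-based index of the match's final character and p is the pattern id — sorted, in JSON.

Build automaton:
Trie (insert patterns):
  0='ε' goto a→11 b→9 c→1 d→3
  1='c' goto a→2 d→18  ←P3
  2='ca' goto ·  ←P0
  3='d' goto c→4
  4='dc' goto d→5
  5='dcd' goto c→6
  6='dcdc' goto d→7
  7='dcdcd' goto b→8
  8='dcdcdb' goto ·  ←P1
  9='b' goto a→10
  10='ba' goto ·  ←P2
  11='a' goto a→12 c→22
  12='aa' goto a→13 b→16
  13='aaa' goto c→14
  14='aaac' goto d→15
  15='aaacd' goto ·  ←P4
  16='aab' goto d→17
  17='aabd' goto ·  ←P5
  18='cd' goto a→19
  19='cda' goto d→20
  20='cdad' goto a→21
  21='cdada' goto ·  ←P6
  22='ac' goto d→23
  23='acd' goto ·  ←P7

BFS fail/out derivation:
  fail(1) 'c': from fail(0)=0 chase 'c': 0 ⇒ 0;  out={3}∪out(0)={3}
  fail(3) 'd': from fail(0)=0 chase 'd': 0 ⇒ 0;  out=∅∪out(0)=∅
  fail(9) 'b': from fail(0)=0 chase 'b': 0 ⇒ 0;  out=∅∪out(0)=∅
  fail(11) 'a': from fail(0)=0 chase 'a': 0 ⇒ 0;  out=∅∪out(0)=∅
  fail(2) 'ca': from fail(1)=0 chase 'a': 0 ⇒ 11;  out={0}∪out(11)={0}
  fail(4) 'dc': from fail(3)=0 chase 'c': 0 ⇒ 1;  out=∅∪out(1)={3}
  fail(10) 'ba': from fail(9)=0 chase 'a': 0 ⇒ 11;  out={2}∪out(11)={2}
  fail(12) 'aa': from fail(11)=0 chase 'a': 0 ⇒ 11;  out=∅∪out(11)=∅
  fail(18) 'cd': from fail(1)=0 chase 'd': 0 ⇒ 3;  out=∅∪out(3)=∅
  fail(22) 'ac': from fail(11)=0 chase 'c': 0 ⇒ 1;  out=∅∪out(1)={3}
  fail(5) 'dcd': from fail(4)=1 chase 'd': 1 ⇒ 18;  out=∅∪out(18)=∅
  fail(13) 'aaa': from fail(12)=11 chase 'a': 11 ⇒ 12;  out=∅∪out(12)=∅
  fail(16) 'aab': from fail(12)=11 chase 'b': 11→0 ⇒ 9;  out=∅∪out(9)=∅
  fail(19) 'cda': from fail(18)=3 chase 'a': 3→0 ⇒ 11;  out=∅∪out(11)=∅
  fail(23) 'acd': from fail(22)=1 chase 'd': 1 ⇒ 18;  out={7}∪out(18)={7}
  fail(6) 'dcdc': from fail(5)=18 chase 'c': 18→3 ⇒ 4;  out=∅∪out(4)={3}
  fail(14) 'aaac': from fail(13)=12 chase 'c': 12→11 ⇒ 22;  out=∅∪out(22)={3}
  fail(17) 'aabd': from fail(16)=9 chase 'd': 9→0 ⇒ 3;  out={5}∪out(3)={5}
  fail(20) 'cdad': from fail(19)=11 chase 'd': 11→0 ⇒ 3;  out=∅∪out(3)=∅
  fail(7) 'dcdcd': from fail(6)=4 chase 'd': 4 ⇒ 5;  out=∅∪out(5)=∅
  fail(15) 'aaacd': from fail(14)=22 chase 'd': 22 ⇒ 23;  out={4}∪out(23)={4,7}
  fail(21) 'cdada': from fail(20)=3 chase 'a': 3→0 ⇒ 11;  out={6}∪out(11)={6}
  fail(8) 'dcdcdb': from fail(7)=5 chase 'b': 5→18→3→0 ⇒ 9;  out={1}∪out(9)={1}

Text stream:
pos 0 'a': at 11
pos 1 'd': at 3 (via fail)
pos 2 'c': at 4  → match P3@[2:2]
pos 3 'd': at 5
pos 4 'a': at 19 (via fail)
pos 5 'd': at 20
pos 6 'a': at 21  → match P6@[2:6]
pos 7 'a': at 12 (via fail)
pos 8 'a': at 13
pos 9 'b': at 16 (via fail)
pos 10 'd': at 17  → match P5@[7:10]
pos 11 'a': at 11 (via fail)
pos 12 'a': at 12
pos 13 'a': at 13
pos 14 'b': at 16 (via fail)
pos 15 'd': at 17  → match P5@[12:15]
pos 16 'a': at 11 (via fail)
pos 17 'a': at 12
pos 18 'b': at 16
pos 19 'd': at 17  → match P5@[16:19]
pos 20 'c': at 4 (via fail)  → match P3@[20:20]
pos 21 'd': at 5
pos 22 'a': at 19 (via fail)
pos 23 'd': at 20
pos 24 'a': at 21  → match P6@[20:24]
pos 25 'a': at 12 (via fail)
pos 26 'd': at 3 (via fail)
pos 27 'd': at 3 (via fail)
pos 28 'd': at 3 (via fail)
pos 29 'c': at 4  → match P3@[29:29]
pos 30 'd': at 5
pos 31 'c': at 6  → match P3@[31:31]
pos 32 'd': at 7
pos 33 'b': at 8  → match P1@[28:33]
pos 34 'c': at 1 (via fail)  → match P3@[34:34]

Matches: [[2,3],[6,6],[10,5],[15,5],[19,5],[20,3],[24,6],[29,3],[31,3],[33,1],[34,3]]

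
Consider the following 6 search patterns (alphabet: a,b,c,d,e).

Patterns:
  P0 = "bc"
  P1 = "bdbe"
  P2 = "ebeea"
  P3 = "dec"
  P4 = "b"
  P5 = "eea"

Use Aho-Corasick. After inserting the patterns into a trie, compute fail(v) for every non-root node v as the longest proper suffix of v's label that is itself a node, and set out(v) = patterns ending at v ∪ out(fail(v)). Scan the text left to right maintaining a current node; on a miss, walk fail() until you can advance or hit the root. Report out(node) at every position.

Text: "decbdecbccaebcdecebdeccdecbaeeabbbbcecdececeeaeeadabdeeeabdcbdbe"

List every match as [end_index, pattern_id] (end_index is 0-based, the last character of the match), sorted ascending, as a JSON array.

Build automaton:
Trie (insert patterns):
  0='ε' goto b→1 d→11 e→6
  1='b' goto c→2 d→3  [P4 ends]
  2='bc' goto ·  [P0 ends]
  3='bd' goto b→4
  4='bdb' goto e→5
  5='bdbe' goto ·  [P1 ends]
  6='e' goto b→7 e→14
  7='eb' goto e→8
  8='ebe' goto e→9
  9='ebee' goto a→10
  10='ebeea' goto ·  [P2 ends]
  11='d' goto e→12
  12='de' goto c→13
  13='dec' goto ·  [P3 ends]
  14='ee' goto a→15
  15='eea' goto ·  [P5 ends]

BFS fail/out derivation:
  fail(1) 'b': from fail(0)=0 chase 'b': 0 ⇒ 0;  out={4}∪out(0)={4}
  fail(6) 'e': from fail(0)=0 chase 'e': 0 ⇒ 0;  out=∅∪out(0)=∅
  fail(11) 'd': from fail(0)=0 chase 'd': 0 ⇒ 0;  out=∅∪out(0)=∅
  fail(2) 'bc': from fail(1)=0 chase 'c': 0 ⇒ 0;  out={0}∪out(0)={0}
  fail(3) 'bd': from fail(1)=0 chase 'd': 0 ⇒ 11;  out=∅∪out(11)=∅
  fail(7) 'eb': from fail(6)=0 chase 'b': 0 ⇒ 1;  out=∅∪out(1)={4}
  fail(12) 'de': from fail(11)=0 chase 'e': 0 ⇒ 6;  out=∅∪out(6)=∅
  fail(14) 'ee': from fail(6)=0 chase 'e': 0 ⇒ 6;  out=∅∪out(6)=∅
  fail(4) 'bdb': from fail(3)=11 chase 'b': 11→0 ⇒ 1;  out=∅∪out(1)={4}
  fail(8) 'ebe': from fail(7)=1 chase 'e': 1→0 ⇒ 6;  out=∅∪out(6)=∅
  fail(13) 'dec': from fail(12)=6 chase 'c': 6→0 ⇒ 0;  out={3}∪out(0)={3}
  fail(15) 'eea': from fail(14)=6 chase 'a': 6→0 ⇒ 0;  out={5}∪out(0)={5}
  fail(5) 'bdbe': from fail(4)=1 chase 'e': 1→0 ⇒ 6;  out={1}∪out(6)={1}
  fail(9) 'ebee': from fail(8)=6 chase 'e': 6 ⇒ 14;  out=∅∪out(14)=∅
  fail(10) 'ebeea': from fail(9)=14 chase 'a': 14 ⇒ 15;  out={2}∪out(15)={2,5}

Run:
i=0 'd': node 0→11
i=1 'e': node 11→12
i=2 'c': node 12→13  → match P3@[0:2]
i=3 'b': node 13→1 ·f  → match P4@[3:3]
i=4 'd': node 1→3
i=5 'e': node 3→12 ·f
i=6 'c': node 12→13  → match P3@[4:6]
i=7 'b': node 13→1 ·f  → match P4@[7:7]
i=8 'c': node 1→2  → match P0@[7:8]
i=9 'c': node 2→0 ·f
i=10 'a': node 0→0
i=11 'e': node 0→6
i=12 'b': node 6→7  → match P4@[12:12]
i=13 'c': node 7→2 ·f  → match P0@[12:13]
i=14 'd': node 2→11 ·f
i=15 'e': node 11→12
i=16 'c': node 12→13  → match P3@[14:16]
i=17 'e': node 13→6 ·f
i=18 'b': node 6→7  → match P4@[18:18]
i=19 'd': node 7→3 ·f
i=20 'e': node 3→12 ·f
i=21 'c': node 12→13  → match P3@[19:21]
i=22 'c': node 13→0 ·f
i=23 'd': node 0→11
i=24 'e': node 11→12
i=25 'c': node 12→13  → match P3@[23:25]
i=26 'b': node 13→1 ·f  → match P4@[26:26]
i=27 'a': node 1→0 ·f
i=28 'e': node 0→6
i=29 'e': node 6→14
i=30 'a': node 14→15  → match P5@[28:30]
i=31 'b': node 15→1 ·f  → match P4@[31:31]
i=32 'b': node 1→1 ·f  → match P4@[32:32]
i=33 'b': node 1→1 ·f  → match P4@[33:33]
i=34 'b': node 1→1 ·f  → match P4@[34:34]
i=35 'c': node 1→2  → match P0@[34:35]
i=36 'e': node 2→6 ·f
i=37 'c': node 6→0 ·f
i=38 'd': node 0→11
i=39 'e': node 11→12
i=40 'c': node 12→13  → match P3@[38:40]
i=41 'e': node 13→6 ·f
i=42 'c': node 6→0 ·f
i=43 'e': node 0→6
i=44 'e': node 6→14
i=45 'a': node 14→15  → match P5@[43:45]
i=46 'e': node 15→6 ·f
i=47 'e': node 6→14
i=48 'a': node 14→15  → match P5@[46:48]
i=49 'd': node 15→11 ·f
i=50 'a': node 11→0 ·f
i=51 'b': node 0→1  → match P4@[51:51]
i=52 'd': node 1→3
i=53 'e': node 3→12 ·f
i=54 'e': node 12→14 ·f
i=55 'e': node 14→14 ·f
i=56 'a': node 14→15  → match P5@[54:56]
i=57 'b': node 15→1 ·f  → match P4@[57:57]
i=58 'd': node 1→3
i=59 'c': node 3→0 ·f
i=60 'b': node 0→1  → match P4@[60:60]
i=61 'd': node 1→3
i=62 'b': node 3→4  → match P4@[62:62]
i=63 'e': node 4→5  → match P1@[60:63]

Result: [[2,3],[3,4],[6,3],[7,4],[8,0],[12,4],[13,0],[16,3],[18,4],[21,3],[25,3],[26,4],[30,5],[31,4],[32,4],[33,4],[34,4],[35,0],[40,3],[45,5],[48,5],[51,4],[56,5],[57,4],[60,4],[62,4],[63,1]]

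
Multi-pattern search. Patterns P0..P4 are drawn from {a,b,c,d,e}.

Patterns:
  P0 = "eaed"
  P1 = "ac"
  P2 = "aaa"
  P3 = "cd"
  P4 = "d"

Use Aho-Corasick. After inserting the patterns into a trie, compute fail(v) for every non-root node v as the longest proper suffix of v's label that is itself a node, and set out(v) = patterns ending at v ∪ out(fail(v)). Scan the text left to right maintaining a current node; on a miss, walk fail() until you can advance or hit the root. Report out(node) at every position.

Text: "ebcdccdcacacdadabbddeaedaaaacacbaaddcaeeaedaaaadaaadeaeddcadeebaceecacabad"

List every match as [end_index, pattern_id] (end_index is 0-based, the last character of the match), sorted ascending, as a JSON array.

Build:
Trie (insert patterns):
  0='ε' goto a→5 c→9 d→11 e→1
  1='e' goto a→2
  2='ea' goto e→3
  3='eae' goto d→4
  4='eaed' goto ·  [P0 ends]
  5='a' goto a→7 c→6
  6='ac' goto ·  [P1 ends]
  7='aa' goto a→8
  8='aaa' goto ·  [P2 ends]
  9='c' goto d→10
  10='cd' goto ·  [P3 ends]
  11='d' goto ·  [P4 ends]

Failure links (BFS by depth):
  fail(1) 'e': from fail(0)=0 chase 'e': 0 ⇒ 0;  out=∅∪out(0)=∅
  fail(5) 'a': from fail(0)=0 chase 'a': 0 ⇒ 0;  out=∅∪out(0)=∅
  fail(9) 'c': from fail(0)=0 chase 'c': 0 ⇒ 0;  out=∅∪out(0)=∅
  fail(11) 'd': from fail(0)=0 chase 'd': 0 ⇒ 0;  out={4}∪out(0)={4}
  fail(2) 'ea': from fail(1)=0 chase 'a': 0 ⇒ 5;  out=∅∪out(5)=∅
  fail(6) 'ac': from fail(5)=0 chase 'c': 0 ⇒ 9;  out={1}∪out(9)={1}
  fail(7) 'aa': from fail(5)=0 chase 'a': 0 ⇒ 5;  out=∅∪out(5)=∅
  fail(10) 'cd': from fail(9)=0 chase 'd': 0 ⇒ 11;  out={3}∪out(11)={3,4}
  fail(3) 'eae': from fail(2)=5 chase 'e': 5→0 ⇒ 1;  out=∅∪out(1)=∅
  fail(8) 'aaa': from fail(7)=5 chase 'a': 5 ⇒ 7;  out={2}∪out(7)={2}
  fail(4) 'eaed': from fail(3)=1 chase 'd': 1→0 ⇒ 11;  out={0}∪out(11)={0,4}

Run:
i=0 'e': node 0→1
i=1 'b': node 1→0 (via fail)
i=2 'c': node 0→9
i=3 'd': node 9→10  → match P3@[2:3],P4@[3:3]
i=4 'c': node 10→9 (via fail)
i=5 'c': node 9→9 (via fail)
i=6 'd': node 9→10  → match P3@[5:6],P4@[6:6]
i=7 'c': node 10→9 (via fail)
i=8 'a': node 9→5 (via fail)
i=9 'c': node 5→6  → match P1@[8:9]
i=10 'a': node 6→5 (via fail)
i=11 'c': node 5→6  → match P1@[10:11]
i=12 'd': node 6→10 (via fail)  → match P3@[11:12],P4@[12:12]
i=13 'a': node 10→5 (via fail)
i=14 'd': node 5→11 (via fail)  → match P4@[14:14]
i=15 'a': node 11→5 (via fail)
i=16 'b': node 5→0 (via fail)
i=17 'b': node 0→0
i=18 'd': node 0→11  → match P4@[18:18]
i=19 'd': node 11→11 (via fail)  → match P4@[19:19]
i=20 'e': node 11→1 (via fail)
i=21 'a': node 1→2
i=22 'e': node 2→3
i=23 'd': node 3→4  → match P0@[20:23],P4@[23:23]
i=24 'a': node 4→5 (via fail)
i=25 'a': node 5→7
i=26 'a': node 7→8  → match P2@[24:26]
i=27 'a': node 8→8 (via fail)  → match P2@[25:27]
i=28 'c': node 8→6 (via fail)  → match P1@[27:28]
i=29 'a': node 6→5 (via fail)
i=30 'c': node 5→6  → match P1@[29:30]
i=31 'b': node 6→0 (via fail)
i=32 'a': node 0→5
i=33 'a': node 5→7
i=34 'd': node 7→11 (via fail)  → match P4@[34:34]
i=35 'd': node 11→11 (via fail)  → match P4@[35:35]
i=36 'c': node 11→9 (via fail)
i=37 'a': node 9→5 (via fail)
i=38 'e': node 5→1 (via fail)
i=39 'e': node 1→1 (via fail)
i=40 'a': node 1→2
i=41 'e': node 2→3
i=42 'd': node 3→4  → match P0@[39:42],P4@[42:42]
i=43 'a': node 4→5 (via fail)
i=44 'a': node 5→7
i=45 'a': node 7→8  → match P2@[43:45]
i=46 'a': node 8→8 (via fail)  → match P2@[44:46]
i=47 'd': node 8→11 (via fail)  → match P4@[47:47]
i=48 'a': node 11→5 (via fail)
i=49 'a': node 5→7
i=50 'a': node 7→8  → match P2@[48:50]
i=51 'd': node 8→11 (via fail)  → match P4@[51:51]
i=52 'e': node 11→1 (via fail)
i=53 'a': node 1→2
i=54 'e': node 2→3
i=55 'd': node 3→4  → match P0@[52:55],P4@[55:55]
i=56 'd': node 4→11 (via fail)  → match P4@[56:56]
i=57 'c': node 11→9 (via fail)
i=58 'a': node 9→5 (via fail)
i=59 'd': node 5→11 (via fail)  → match P4@[59:59]
i=60 'e': node 11→1 (via fail)
i=61 'e': node 1→1 (via fail)
i=62 'b': node 1→0 (via fail)
i=63 'a': node 0→5
i=64 'c': node 5→6  → match P1@[63:64]
i=65 'e': node 6→1 (via fail)
i=66 'e': node 1→1 (via fail)
i=67 'c': node 1→9 (via fail)
i=68 'a': node 9→5 (via fail)
i=69 'c': node 5→6  → match P1@[68:69]
i=70 'a': node 6→5 (via fail)
i=71 'b': node 5→0 (via fail)
i=72 'a': node 0→5
i=73 'd': node 5→11 (via fail)  → match P4@[73:73]

Matches: [[3,3],[3,4],[6,3],[6,4],[9,1],[11,1],[12,3],[12,4],[14,4],[18,4],[19,4],[23,0],[23,4],[26,2],[27,2],[28,1],[30,1],[34,4],[35,4],[42,0],[42,4],[45,2],[46,2],[47,4],[50,2],[51,4],[55,0],[55,4],[56,4],[59,4],[64,1],[69,1],[73,4]]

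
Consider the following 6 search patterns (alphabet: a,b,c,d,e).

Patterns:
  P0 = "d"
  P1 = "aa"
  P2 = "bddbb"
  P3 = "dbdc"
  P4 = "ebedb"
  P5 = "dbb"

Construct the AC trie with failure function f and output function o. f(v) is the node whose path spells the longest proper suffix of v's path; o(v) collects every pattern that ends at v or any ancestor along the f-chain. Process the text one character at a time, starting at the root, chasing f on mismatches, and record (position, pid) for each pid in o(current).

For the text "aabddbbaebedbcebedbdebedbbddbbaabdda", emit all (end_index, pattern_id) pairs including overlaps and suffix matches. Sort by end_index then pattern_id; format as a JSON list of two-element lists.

Build automaton:
Trie nodes:
  n0 'ε': a→2 b→4 d→1 e→12
  n1 'd': b→9  ←P0
  n2 'a': a→3
  n3 'aa': ·  ←P1
  n4 'b': d→5
  n5 'bd': d→6
  n6 'bdd': b→7
  n7 'bddb': b→8
  n8 'bddbb': ·  ←P2
  n9 'db': b→17 d→10
  n10 'dbd': c→11
  n11 'dbdc': ·  ←P3
  n12 'e': b→13
  n13 'eb': e→14
  n14 'ebe': d→15
  n15 'ebed': b→16
  n16 'ebedb': ·  ←P4
  n17 'dbb': ·  ←P5

Failure links (BFS by depth):
  fail(1) 'd': from fail(0)=0 chase 'd': 0 ⇒ 0;  out={0}∪out(0)={0}
  fail(2) 'a': from fail(0)=0 chase 'a': 0 ⇒ 0;  out=∅∪out(0)=∅
  fail(4) 'b': from fail(0)=0 chase 'b': 0 ⇒ 0;  out=∅∪out(0)=∅
  fail(12) 'e': from fail(0)=0 chase 'e': 0 ⇒ 0;  out=∅∪out(0)=∅
  fail(3) 'aa': from fail(2)=0 chase 'a': 0 ⇒ 2;  out={1}∪out(2)={1}
  fail(5) 'bd': from fail(4)=0 chase 'd': 0 ⇒ 1;  out=∅∪out(1)={0}
  fail(9) 'db': from fail(1)=0 chase 'b': 0 ⇒ 4;  out=∅∪out(4)=∅
  fail(13) 'eb': from fail(12)=0 chase 'b': 0 ⇒ 4;  out=∅∪out(4)=∅
  fail(6) 'bdd': from fail(5)=1 chase 'd': 1→0 ⇒ 1;  out=∅∪out(1)={0}
  fail(10) 'dbd': from fail(9)=4 chase 'd': 4 ⇒ 5;  out=∅∪out(5)={0}
  fail(14) 'ebe': from fail(13)=4 chase 'e': 4→0 ⇒ 12;  out=∅∪out(12)=∅
  fail(17) 'dbb': from fail(9)=4 chase 'b': 4→0 ⇒ 4;  out={5}∪out(4)={5}
  fail(7) 'bddb': from fail(6)=1 chase 'b': 1 ⇒ 9;  out=∅∪out(9)=∅
  fail(11) 'dbdc': from fail(10)=5 chase 'c': 5→1→0 ⇒ 0;  out={3}∪out(0)={3}
  fail(15) 'ebed': from fail(14)=12 chase 'd': 12→0 ⇒ 1;  out=∅∪out(1)={0}
  fail(8) 'bddbb': from fail(7)=9 chase 'b': 9 ⇒ 17;  out={2}∪out(17)={2,5}
  fail(16) 'ebedb': from fail(15)=1 chase 'b': 1 ⇒ 9;  out={4}∪out(9)={4}

Text stream:
[0] read 'a'  n0⇒n2
[1] read 'a'  n2⇒n3  emit P1@[0:1]
[2] read 'b'  n3⇒n4 (via fail)
[3] read 'd'  n4⇒n5  emit P0@[3:3]
[4] read 'd'  n5⇒n6  emit P0@[4:4]
[5] read 'b'  n6⇒n7
[6] read 'b'  n7⇒n8  emit P2@[2:6],P5@[4:6]
[7] read 'a'  n8⇒n2 (via fail)
[8] read 'e'  n2⇒n12 (via fail)
[9] read 'b'  n12⇒n13
[10] read 'e'  n13⇒n14
[11] read 'd'  n14⇒n15  emit P0@[11:11]
[12] read 'b'  n15⇒n16  emit P4@[8:12]
[13] read 'c'  n16⇒n0 (via fail)
[14] read 'e'  n0⇒n12
[15] read 'b'  n12⇒n13
[16] read 'e'  n13⇒n14
[17] read 'd'  n14⇒n15  emit P0@[17:17]
[18] read 'b'  n15⇒n16  emit P4@[14:18]
[19] read 'd'  n16⇒n10 (via fail)  emit P0@[19:19]
[20] read 'e'  n10⇒n12 (via fail)
[21] read 'b'  n12⇒n13
[22] read 'e'  n13⇒n14
[23] read 'd'  n14⇒n15  emit P0@[23:23]
[24] read 'b'  n15⇒n16  emit P4@[20:24]
[25] read 'b'  n16⇒n17 (via fail)  emit P5@[23:25]
[26] read 'd'  n17⇒n5 (via fail)  emit P0@[26:26]
[27] read 'd'  n5⇒n6  emit P0@[27:27]
[28] read 'b'  n6⇒n7
[29] read 'b'  n7⇒n8  emit P2@[25:29],P5@[27:29]
[30] read 'a'  n8⇒n2 (via fail)
[31] read 'a'  n2⇒n3  emit P1@[30:31]
[32] read 'b'  n3⇒n4 (via fail)
[33] read 'd'  n4⇒n5  emit P0@[33:33]
[34] read 'd'  n5⇒n6  emit P0@[34:34]
[35] read 'a'  n6⇒n2 (via fail)

Matches: [[1,1],[3,0],[4,0],[6,2],[6,5],[11,0],[12,4],[17,0],[18,4],[19,0],[23,0],[24,4],[25,5],[26,0],[27,0],[29,2],[29,5],[31,1],[33,0],[34,0]]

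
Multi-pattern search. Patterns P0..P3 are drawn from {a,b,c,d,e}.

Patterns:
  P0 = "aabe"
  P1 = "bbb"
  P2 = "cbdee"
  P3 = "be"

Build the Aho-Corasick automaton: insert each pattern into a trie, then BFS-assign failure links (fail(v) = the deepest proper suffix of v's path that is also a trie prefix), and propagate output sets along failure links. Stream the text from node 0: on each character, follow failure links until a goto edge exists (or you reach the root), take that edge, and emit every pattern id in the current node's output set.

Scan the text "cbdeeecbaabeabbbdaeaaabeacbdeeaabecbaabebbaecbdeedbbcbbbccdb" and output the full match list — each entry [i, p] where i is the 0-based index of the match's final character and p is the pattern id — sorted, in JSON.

Construct AC machine:
Trie nodes:
  0='ε' goto a→1 b→5 c→8
  1='a' goto a→2
  2='aa' goto b→3
  3='aab' goto e→4
  4='aabe' goto ·  [P0 ends]
  5='b' goto b→6 e→13
  6='bb' goto b→7
  7='bbb' goto ·  [P1 ends]
  8='c' goto b→9
  9='cb' goto d→10
  10='cbd' goto e→11
  11='cbde' goto e→12
  12='cbdee' goto ·  [P2 ends]
  13='be' goto ·  [P3 ends]

Failure links (BFS by depth):
  n1('a'): parent n0 fail=0; on 'a' 0 → fail=0;  out ∅∪∅=∅
  n5('b'): parent n0 fail=0; on 'b' 0 → fail=0;  out ∅∪∅=∅
  n8('c'): parent n0 fail=0; on 'c' 0 → fail=0;  out ∅∪∅=∅
  n2('aa'): parent n1 fail=0; on 'a' 0 → fail=1;  out ∅∪∅=∅
  n6('bb'): parent n5 fail=0; on 'b' 0 → fail=5;  out ∅∪∅=∅
  n9('cb'): parent n8 fail=0; on 'b' 0 → fail=5;  out ∅∪∅=∅
  n13('be'): parent n5 fail=0; on 'e' 0 → fail=0;  out {3}∪∅={3}
  n3('aab'): parent n2 fail=1; on 'b' 1→0 → fail=5;  out ∅∪∅=∅
  n7('bbb'): parent n6 fail=5; on 'b' 5 → fail=6;  out {1}∪∅={1}
  n10('cbd'): parent n9 fail=5; on 'd' 5→0 → fail=0;  out ∅∪∅=∅
  n4('aabe'): parent n3 fail=5; on 'e' 5 → fail=13;  out {0}∪{3}={0,3}
  n11('cbde'): parent n10 fail=0; on 'e' 0 → fail=0;  out ∅∪∅=∅
  n12('cbdee'): parent n11 fail=0; on 'e' 0 → fail=0;  out {2}∪∅={2}

Run:
i=0 'c': node 0→8
i=1 'b': node 8→9
i=2 'd': node 9→10
i=3 'e': node 10→11
i=4 'e': node 11→12  emit P2@[0:4]
i=5 'e': node 12→0 (fail-walked)
i=6 'c': node 0→8
i=7 'b': node 8→9
i=8 'a': node 9→1 (fail-walked)
i=9 'a': node 1→2
i=10 'b': node 2→3
i=11 'e': node 3→4  emit P0@[8:11],P3@[10:11]
i=12 'a': node 4→1 (fail-walked)
i=13 'b': node 1→5 (fail-walked)
i=14 'b': node 5→6
i=15 'b': node 6→7  emit P1@[13:15]
i=16 'd': node 7→0 (fail-walked)
i=17 'a': node 0→1
i=18 'e': node 1→0 (fail-walked)
i=19 'a': node 0→1
i=20 'a': node 1→2
i=21 'a': node 2→2 (fail-walked)
i=22 'b': node 2→3
i=23 'e': node 3→4  emit P0@[20:23],P3@[22:23]
i=24 'a': node 4→1 (fail-walked)
i=25 'c': node 1→8 (fail-walked)
i=26 'b': node 8→9
i=27 'd': node 9→10
i=28 'e': node 10→11
i=29 'e': node 11→12  emit P2@[25:29]
i=30 'a': node 12→1 (fail-walked)
i=31 'a': node 1→2
i=32 'b': node 2→3
i=33 'e': node 3→4  emit P0@[30:33],P3@[32:33]
i=34 'c': node 4→8 (fail-walked)
i=35 'b': node 8→9
i=36 'a': node 9→1 (fail-walked)
i=37 'a': node 1→2
i=38 'b': node 2→3
i=39 'e': node 3→4  emit P0@[36:39],P3@[38:39]
i=40 'b': node 4→5 (fail-walked)
i=41 'b': node 5→6
i=42 'a': node 6→1 (fail-walked)
i=43 'e': node 1→0 (fail-walked)
i=44 'c': node 0→8
i=45 'b': node 8→9
i=46 'd': node 9→10
i=47 'e': node 10→11
i=48 'e': node 11→12  emit P2@[44:48]
i=49 'd': node 12→0 (fail-walked)
i=50 'b': node 0→5
i=51 'b': node 5→6
i=52 'c': node 6→8 (fail-walked)
i=53 'b': node 8→9
i=54 'b': node 9→6 (fail-walked)
i=55 'b': node 6→7  emit P1@[53:55]
i=56 'c': node 7→8 (fail-walked)
i=57 'c': node 8→8 (fail-walked)
i=58 'd': node 8→0 (fail-walked)
i=59 'b': node 0→5

All matches (sorted): [[4,2],[11,0],[11,3],[15,1],[23,0],[23,3],[29,2],[33,0],[33,3],[39,0],[39,3],[48,2],[55,1]]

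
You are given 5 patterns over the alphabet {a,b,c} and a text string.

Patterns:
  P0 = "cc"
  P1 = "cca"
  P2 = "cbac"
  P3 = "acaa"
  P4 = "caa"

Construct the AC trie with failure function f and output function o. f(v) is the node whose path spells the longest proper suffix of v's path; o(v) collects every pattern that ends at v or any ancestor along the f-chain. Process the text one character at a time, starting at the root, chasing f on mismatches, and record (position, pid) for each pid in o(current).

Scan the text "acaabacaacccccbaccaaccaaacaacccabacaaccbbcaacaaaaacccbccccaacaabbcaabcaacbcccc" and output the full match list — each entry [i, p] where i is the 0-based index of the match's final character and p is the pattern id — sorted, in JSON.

Build:
Trie (insert patterns):
  n0 'ε': a→7 c→1
  n1 'c': a→11 b→4 c→2
  n2 'cc': a→3  [P0 ends]
  n3 'cca': ·  [P1 ends]
  n4 'cb': a→5
  n5 'cba': c→6
  n6 'cbac': ·  [P2 ends]
  n7 'a': c→8
  n8 'ac': a→9
  n9 'aca': a→10
  n10 'acaa': ·  [P3 ends]
  n11 'ca': a→12
  n12 'caa': ·  [P4 ends]

Failure links (BFS by depth):
  n1('c'): parent n0 fail=0; on 'c' 0 → fail=0;  out ∅∪∅=∅
  n7('a'): parent n0 fail=0; on 'a' 0 → fail=0;  out ∅∪∅=∅
  n2('cc'): parent n1 fail=0; on 'c' 0 → fail=1;  out {0}∪∅={0}
  n4('cb'): parent n1 fail=0; on 'b' 0 → fail=0;  out ∅∪∅=∅
  n8('ac'): parent n7 fail=0; on 'c' 0 → fail=1;  out ∅∪∅=∅
  n11('ca'): parent n1 fail=0; on 'a' 0 → fail=7;  out ∅∪∅=∅
  n3('cca'): parent n2 fail=1; on 'a' 1 → fail=11;  out {1}∪∅={1}
  n5('cba'): parent n4 fail=0; on 'a' 0 → fail=7;  out ∅∪∅=∅
  n9('aca'): parent n8 fail=1; on 'a' 1 → fail=11;  out ∅∪∅=∅
  n12('caa'): parent n11 fail=7; on 'a' 7→0 → fail=7;  out {4}∪∅={4}
  n6('cbac'): parent n5 fail=7; on 'c' 7 → fail=8;  out {2}∪∅={2}
  n10('acaa'): parent n9 fail=11; on 'a' 11 → fail=12;  out {3}∪{4}={3,4}

Run:
pos 0 'a': at 7
pos 1 'c': at 8
pos 2 'a': at 9
pos 3 'a': at 10  ** P3@[0:3],P4@[1:3]
pos 4 'b': at 0 ·f
pos 5 'a': at 7
pos 6 'c': at 8
pos 7 'a': at 9
pos 8 'a': at 10  ** P3@[5:8],P4@[6:8]
pos 9 'c': at 8 ·f
pos 10 'c': at 2 ·f  ** P0@[9:10]
pos 11 'c': at 2 ·f  ** P0@[10:11]
pos 12 'c': at 2 ·f  ** P0@[11:12]
pos 13 'c': at 2 ·f  ** P0@[12:13]
pos 14 'b': at 4 ·f
pos 15 'a': at 5
pos 16 'c': at 6  ** P2@[13:16]
pos 17 'c': at 2 ·f  ** P0@[16:17]
pos 18 'a': at 3  ** P1@[16:18]
pos 19 'a': at 12 ·f  ** P4@[17:19]
pos 20 'c': at 8 ·f
pos 21 'c': at 2 ·f  ** P0@[20:21]
pos 22 'a': at 3  ** P1@[20:22]
pos 23 'a': at 12 ·f  ** P4@[21:23]
pos 24 'a': at 7 ·f
pos 25 'c': at 8
pos 26 'a': at 9
pos 27 'a': at 10  ** P3@[24:27],P4@[25:27]
pos 28 'c': at 8 ·f
pos 29 'c': at 2 ·f  ** P0@[28:29]
pos 30 'c': at 2 ·f  ** P0@[29:30]
pos 31 'a': at 3  ** P1@[29:31]
pos 32 'b': at 0 ·f
pos 33 'a': at 7
pos 34 'c': at 8
pos 35 'a': at 9
pos 36 'a': at 10  ** P3@[33:36],P4@[34:36]
pos 37 'c': at 8 ·f
pos 38 'c': at 2 ·f  ** P0@[37:38]
pos 39 'b': at 4 ·f
pos 40 'b': at 0 ·f
pos 41 'c': at 1
pos 42 'a': at 11
pos 43 'a': at 12  ** P4@[41:43]
pos 44 'c': at 8 ·f
pos 45 'a': at 9
pos 46 'a': at 10  ** P3@[43:46],P4@[44:46]
pos 47 'a': at 7 ·f
pos 48 'a': at 7 ·f
pos 49 'a': at 7 ·f
pos 50 'c': at 8
pos 51 'c': at 2 ·f  ** P0@[50:51]
pos 52 'c': at 2 ·f  ** P0@[51:52]
pos 53 'b': at 4 ·f
pos 54 'c': at 1 ·f
pos 55 'c': at 2  ** P0@[54:55]
pos 56 'c': at 2 ·f  ** P0@[55:56]
pos 57 'c': at 2 ·f  ** P0@[56:57]
pos 58 'a': at 3  ** P1@[56:58]
pos 59 'a': at 12 ·f  ** P4@[57:59]
pos 60 'c': at 8 ·f
pos 61 'a': at 9
pos 62 'a': at 10  ** P3@[59:62],P4@[60:62]
pos 63 'b': at 0 ·f
pos 64 'b': at 0
pos 65 'c': at 1
pos 66 'a': at 11
pos 67 'a': at 12  ** P4@[65:67]
pos 68 'b': at 0 ·f
pos 69 'c': at 1
pos 70 'a': at 11
pos 71 'a': at 12  ** P4@[69:71]
pos 72 'c': at 8 ·f
pos 73 'b': at 4 ·f
pos 74 'c': at 1 ·f
pos 75 'c': at 2  ** P0@[74:75]
pos 76 'c': at 2 ·f  ** P0@[75:76]
pos 77 'c': at 2 ·f  ** P0@[76:77]

Result: [[3,3],[3,4],[8,3],[8,4],[10,0],[11,0],[12,0],[13,0],[16,2],[17,0],[18,1],[19,4],[21,0],[22,1],[23,4],[27,3],[27,4],[29,0],[30,0],[31,1],[36,3],[36,4],[38,0],[43,4],[46,3],[46,4],[51,0],[52,0],[55,0],[56,0],[57,0],[58,1],[59,4],[62,3],[62,4],[67,4],[71,4],[75,0],[76,0],[77,0]]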